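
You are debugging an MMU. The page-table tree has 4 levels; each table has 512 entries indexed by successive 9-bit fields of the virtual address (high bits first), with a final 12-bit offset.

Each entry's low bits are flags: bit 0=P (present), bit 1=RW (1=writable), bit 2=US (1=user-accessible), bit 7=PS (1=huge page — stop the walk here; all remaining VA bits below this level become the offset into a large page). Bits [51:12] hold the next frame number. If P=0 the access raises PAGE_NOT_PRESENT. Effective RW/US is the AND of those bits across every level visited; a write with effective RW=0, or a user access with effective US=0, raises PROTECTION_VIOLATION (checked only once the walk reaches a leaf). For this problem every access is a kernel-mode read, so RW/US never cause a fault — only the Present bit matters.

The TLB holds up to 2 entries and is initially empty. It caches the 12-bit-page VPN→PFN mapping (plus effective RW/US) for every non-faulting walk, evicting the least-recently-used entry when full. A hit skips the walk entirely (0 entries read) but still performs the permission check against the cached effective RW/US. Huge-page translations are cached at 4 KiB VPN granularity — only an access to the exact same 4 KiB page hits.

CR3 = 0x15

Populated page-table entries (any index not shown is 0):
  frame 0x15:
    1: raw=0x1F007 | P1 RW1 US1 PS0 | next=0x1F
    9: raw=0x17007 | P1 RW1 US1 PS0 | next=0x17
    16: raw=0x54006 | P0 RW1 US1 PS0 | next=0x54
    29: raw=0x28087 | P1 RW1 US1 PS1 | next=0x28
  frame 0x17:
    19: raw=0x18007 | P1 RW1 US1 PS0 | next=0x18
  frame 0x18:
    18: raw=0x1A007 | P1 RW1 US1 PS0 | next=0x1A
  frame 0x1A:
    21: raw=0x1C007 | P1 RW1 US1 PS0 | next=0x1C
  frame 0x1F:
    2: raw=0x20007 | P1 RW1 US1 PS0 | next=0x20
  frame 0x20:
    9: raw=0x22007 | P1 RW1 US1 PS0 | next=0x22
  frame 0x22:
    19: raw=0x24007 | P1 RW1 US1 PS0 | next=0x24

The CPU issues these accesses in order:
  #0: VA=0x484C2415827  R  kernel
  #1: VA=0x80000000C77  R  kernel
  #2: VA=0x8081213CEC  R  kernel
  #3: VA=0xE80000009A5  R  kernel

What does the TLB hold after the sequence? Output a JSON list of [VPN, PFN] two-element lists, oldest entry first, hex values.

Walk each access:
#0 VA=0x484C2415827 (r,kernel):
  L0: frame=0x15 idx=9 entry=0x17007 [P=1 RW=1 US=1 PS=0]
  L1: frame=0x17 idx=19 entry=0x18007 [P=1 RW=1 US=1 PS=0]
  L2: frame=0x18 idx=18 entry=0x1A007 [P=1 RW=1 US=1 PS=0]
  L3: frame=0x1A idx=21 entry=0x1C007 [P=1 RW=1 US=1 PS=0]
  ⇒ phys 0x1C827  [4 reads]
#1 VA=0x80000000C77 (r,kernel):
  L0: frame=0x15 idx=16 entry=0x54006 [P=0 RW=1 US=1 PS=0]
  ✗ PAGE_NOT_PRESENT  [1 reads]
#2 VA=0x8081213CEC (r,kernel):
  L0: frame=0x15 idx=1 entry=0x1F007 [P=1 RW=1 US=1 PS=0]
  L1: frame=0x1F idx=2 entry=0x20007 [P=1 RW=1 US=1 PS=0]
  L2: frame=0x20 idx=9 entry=0x22007 [P=1 RW=1 US=1 PS=0]
  L3: frame=0x22 idx=19 entry=0x24007 [P=1 RW=1 US=1 PS=0]
  ⇒ phys 0x24CEC  [4 reads]
#3 VA=0xE80000009A5 (r,kernel):
  L0: frame=0x15 idx=29 entry=0x28087 [P=1 RW=1 US=1 PS=1]
  ⇒ phys 0x289A5 (huge @L0)  [1 reads]

TLB: [["0x8081213", "0x24"], ["0xE8000000", "0x28"]]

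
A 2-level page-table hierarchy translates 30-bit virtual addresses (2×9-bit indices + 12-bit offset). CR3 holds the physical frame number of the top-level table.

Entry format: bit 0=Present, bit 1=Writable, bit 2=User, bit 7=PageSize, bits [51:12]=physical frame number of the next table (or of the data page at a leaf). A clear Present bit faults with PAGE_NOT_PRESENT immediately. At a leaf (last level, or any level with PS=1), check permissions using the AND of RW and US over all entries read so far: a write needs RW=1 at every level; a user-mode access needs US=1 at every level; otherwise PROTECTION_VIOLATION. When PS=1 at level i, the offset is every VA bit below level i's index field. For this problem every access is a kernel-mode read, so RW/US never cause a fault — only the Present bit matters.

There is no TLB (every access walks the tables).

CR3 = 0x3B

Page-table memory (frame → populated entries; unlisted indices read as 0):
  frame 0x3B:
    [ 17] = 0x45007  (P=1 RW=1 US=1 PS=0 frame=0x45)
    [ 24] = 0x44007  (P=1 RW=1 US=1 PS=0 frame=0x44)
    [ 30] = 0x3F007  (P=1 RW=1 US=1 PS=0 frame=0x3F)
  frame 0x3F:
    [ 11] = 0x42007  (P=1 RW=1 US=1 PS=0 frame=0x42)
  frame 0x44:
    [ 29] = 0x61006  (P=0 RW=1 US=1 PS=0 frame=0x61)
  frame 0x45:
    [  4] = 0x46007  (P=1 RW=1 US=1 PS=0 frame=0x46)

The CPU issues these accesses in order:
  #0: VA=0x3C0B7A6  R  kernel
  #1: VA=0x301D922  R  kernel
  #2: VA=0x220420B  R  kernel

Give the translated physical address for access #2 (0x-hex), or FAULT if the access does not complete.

Trace:
#0 VA=0x3C0B7A6 (r,kernel):
  L0: frame=0x3B idx=30 entry=0x3F007 [P=1 RW=1 US=1 PS=0]
  L1: frame=0x3F idx=11 entry=0x42007 [P=1 RW=1 US=1 PS=0]
  ✓ 0x427A6  — 2 lookups
#1 VA=0x301D922 (r,kernel):
  L0: frame=0x3B idx=24 entry=0x44007 [P=1 RW=1 US=1 PS=0]
  L1: frame=0x44 idx=29 entry=0x61006 [P=0 RW=1 US=1 PS=0]
  ⇒ fault: PAGE_NOT_PRESENT  — 2 lookups
#2 VA=0x220420B (r,kernel):
  L0: frame=0x3B idx=17 entry=0x45007 [P=1 RW=1 US=1 PS=0]
  L1: frame=0x45 idx=4 entry=0x46007 [P=1 RW=1 US=1 PS=0]
  ✓ 0x4620B  — 2 lookups

Access #2 PA: 0x4620B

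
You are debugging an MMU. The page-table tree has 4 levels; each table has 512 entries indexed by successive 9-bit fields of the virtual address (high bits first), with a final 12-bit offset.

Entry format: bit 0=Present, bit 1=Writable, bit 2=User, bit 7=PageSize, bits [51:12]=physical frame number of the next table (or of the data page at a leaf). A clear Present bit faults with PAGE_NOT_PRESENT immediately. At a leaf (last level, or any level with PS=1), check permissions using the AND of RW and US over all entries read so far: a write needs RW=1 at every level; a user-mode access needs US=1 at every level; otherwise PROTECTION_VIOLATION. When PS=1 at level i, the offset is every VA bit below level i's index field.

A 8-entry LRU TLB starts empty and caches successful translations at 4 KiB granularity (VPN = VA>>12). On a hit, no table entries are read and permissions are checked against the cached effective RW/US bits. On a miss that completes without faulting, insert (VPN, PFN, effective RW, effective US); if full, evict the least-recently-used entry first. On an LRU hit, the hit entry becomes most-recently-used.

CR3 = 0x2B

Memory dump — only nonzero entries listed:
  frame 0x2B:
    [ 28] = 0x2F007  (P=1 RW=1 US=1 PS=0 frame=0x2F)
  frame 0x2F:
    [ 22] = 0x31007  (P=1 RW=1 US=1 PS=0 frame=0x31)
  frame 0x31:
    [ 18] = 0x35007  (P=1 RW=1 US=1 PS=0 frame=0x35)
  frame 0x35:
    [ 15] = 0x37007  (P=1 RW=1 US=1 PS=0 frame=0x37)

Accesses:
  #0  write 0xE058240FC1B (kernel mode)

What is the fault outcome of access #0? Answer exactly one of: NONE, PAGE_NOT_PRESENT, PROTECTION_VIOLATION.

Walk each access:
#0 VA=0xE058240FC1B (w,kernel):
  [0] read 0x2B idx=28: raw=0x2F007 flags P=1 W=1 U=1 S=0
  [1] read 0x2F idx=22: raw=0x31007 flags P=1 W=1 U=1 S=0
  [2] read 0x31 idx=18: raw=0x35007 flags P=1 W=1 U=1 S=0
  [3] read 0x35 idx=15: raw=0x37007 flags P=1 W=1 U=1 S=0
  ⇒ phys 0x37C1B  [4 reads]

Access #0 fault: NONE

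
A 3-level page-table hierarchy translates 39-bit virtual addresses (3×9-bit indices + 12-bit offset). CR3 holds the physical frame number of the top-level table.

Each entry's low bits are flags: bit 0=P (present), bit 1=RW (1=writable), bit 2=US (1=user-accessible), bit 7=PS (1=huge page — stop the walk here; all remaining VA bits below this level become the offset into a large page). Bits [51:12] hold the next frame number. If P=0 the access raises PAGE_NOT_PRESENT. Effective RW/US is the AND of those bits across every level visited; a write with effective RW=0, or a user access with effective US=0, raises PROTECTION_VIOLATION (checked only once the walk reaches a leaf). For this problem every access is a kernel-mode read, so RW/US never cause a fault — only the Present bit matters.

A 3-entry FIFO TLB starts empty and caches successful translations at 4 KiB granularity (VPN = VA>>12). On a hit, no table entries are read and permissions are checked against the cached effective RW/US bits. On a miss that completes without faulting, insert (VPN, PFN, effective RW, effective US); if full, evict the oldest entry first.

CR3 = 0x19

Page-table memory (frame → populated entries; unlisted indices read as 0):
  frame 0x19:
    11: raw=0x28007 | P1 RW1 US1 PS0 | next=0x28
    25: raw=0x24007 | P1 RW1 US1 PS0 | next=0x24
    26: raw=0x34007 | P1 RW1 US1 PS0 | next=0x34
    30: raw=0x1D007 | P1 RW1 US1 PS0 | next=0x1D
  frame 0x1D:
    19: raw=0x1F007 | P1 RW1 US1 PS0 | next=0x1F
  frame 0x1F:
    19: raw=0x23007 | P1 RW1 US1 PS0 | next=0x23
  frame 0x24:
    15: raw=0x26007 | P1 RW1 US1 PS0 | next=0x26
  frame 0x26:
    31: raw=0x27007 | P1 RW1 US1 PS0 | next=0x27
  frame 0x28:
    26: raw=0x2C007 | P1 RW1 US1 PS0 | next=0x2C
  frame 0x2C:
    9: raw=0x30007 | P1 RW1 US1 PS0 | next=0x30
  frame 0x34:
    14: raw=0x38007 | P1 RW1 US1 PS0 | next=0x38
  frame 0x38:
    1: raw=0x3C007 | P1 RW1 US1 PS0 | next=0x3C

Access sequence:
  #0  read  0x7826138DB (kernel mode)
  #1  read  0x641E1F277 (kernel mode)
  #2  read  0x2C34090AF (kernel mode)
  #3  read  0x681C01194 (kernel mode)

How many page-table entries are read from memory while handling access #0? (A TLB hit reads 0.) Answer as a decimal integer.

Walk each access:
#0 VA=0x7826138DB (r,kernel):
  L0 @0x19[30] → 0x1D007  P=1,RW=1,US=1,PS=0
  L1 @0x1D[19] → 0x1F007  P=1,RW=1,US=1,PS=0
  L2 @0x1F[19] → 0x23007  P=1,RW=1,US=1,PS=0
  ✓ 0x238DB  — 3 lookups
#1 VA=0x641E1F277 (r,kernel):
  L0 @0x19[25] → 0x24007  P=1,RW=1,US=1,PS=0
  L1 @0x24[15] → 0x26007  P=1,RW=1,US=1,PS=0
  L2 @0x26[31] → 0x27007  P=1,RW=1,US=1,PS=0
  ✓ 0x27277  — 3 lookups
#2 VA=0x2C34090AF (r,kernel):
  L0 @0x19[11] → 0x28007  P=1,RW=1,US=1,PS=0
  L1 @0x28[26] → 0x2C007  P=1,RW=1,US=1,PS=0
  L2 @0x2C[9] → 0x30007  P=1,RW=1,US=1,PS=0
  ✓ 0x300AF  — 3 lookups
#3 VA=0x681C01194 (r,kernel):
  L0 @0x19[26] → 0x34007  P=1,RW=1,US=1,PS=0
  L1 @0x34[14] → 0x38007  P=1,RW=1,US=1,PS=0
  L2 @0x38[1] → 0x3C007  P=1,RW=1,US=1,PS=0
  ✓ 0x3C194  — 3 lookups

Entries read for #0: 3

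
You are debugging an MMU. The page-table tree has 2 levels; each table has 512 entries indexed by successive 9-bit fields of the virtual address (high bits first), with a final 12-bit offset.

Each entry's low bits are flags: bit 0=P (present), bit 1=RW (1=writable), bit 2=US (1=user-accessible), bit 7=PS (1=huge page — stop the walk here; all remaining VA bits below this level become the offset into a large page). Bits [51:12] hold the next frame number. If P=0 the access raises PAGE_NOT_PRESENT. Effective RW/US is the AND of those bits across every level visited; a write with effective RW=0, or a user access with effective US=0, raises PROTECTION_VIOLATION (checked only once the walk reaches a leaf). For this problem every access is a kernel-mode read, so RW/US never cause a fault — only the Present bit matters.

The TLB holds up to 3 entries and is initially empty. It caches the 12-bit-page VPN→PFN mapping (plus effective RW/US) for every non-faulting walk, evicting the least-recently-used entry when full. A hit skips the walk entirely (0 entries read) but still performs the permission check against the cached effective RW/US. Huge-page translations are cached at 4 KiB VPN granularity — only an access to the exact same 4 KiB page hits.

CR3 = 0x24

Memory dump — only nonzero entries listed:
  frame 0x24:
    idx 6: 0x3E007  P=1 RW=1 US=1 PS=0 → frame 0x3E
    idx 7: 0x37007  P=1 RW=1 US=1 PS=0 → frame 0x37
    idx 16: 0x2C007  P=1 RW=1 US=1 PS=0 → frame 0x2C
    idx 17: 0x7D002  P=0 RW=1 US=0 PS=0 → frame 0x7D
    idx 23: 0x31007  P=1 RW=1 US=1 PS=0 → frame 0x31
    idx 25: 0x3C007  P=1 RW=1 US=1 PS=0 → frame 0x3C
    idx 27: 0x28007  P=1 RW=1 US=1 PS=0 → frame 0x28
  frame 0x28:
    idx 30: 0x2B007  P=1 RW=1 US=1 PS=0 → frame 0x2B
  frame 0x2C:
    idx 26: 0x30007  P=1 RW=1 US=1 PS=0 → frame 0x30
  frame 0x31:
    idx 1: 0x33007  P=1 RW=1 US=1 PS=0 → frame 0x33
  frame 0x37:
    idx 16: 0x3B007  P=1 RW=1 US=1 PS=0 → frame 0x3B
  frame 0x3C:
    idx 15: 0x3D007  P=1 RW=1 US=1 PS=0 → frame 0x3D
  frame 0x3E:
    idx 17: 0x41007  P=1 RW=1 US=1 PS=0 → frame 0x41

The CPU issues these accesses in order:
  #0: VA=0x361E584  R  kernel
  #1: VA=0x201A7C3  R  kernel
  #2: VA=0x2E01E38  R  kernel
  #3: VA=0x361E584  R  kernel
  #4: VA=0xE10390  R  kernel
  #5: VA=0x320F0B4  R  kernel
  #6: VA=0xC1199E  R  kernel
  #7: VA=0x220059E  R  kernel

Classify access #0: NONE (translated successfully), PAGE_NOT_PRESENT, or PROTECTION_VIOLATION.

Per-access translation:
#0 VA=0x361E584 (r,kernel):
  L0 @0x24[27] → 0x28007  P=1,RW=1,US=1,PS=0
  L1 @0x28[30] → 0x2B007  P=1,RW=1,US=1,PS=0
  → PA=0x2B584  (2 entries read)
#1 VA=0x201A7C3 (r,kernel):
  L0 @0x24[16] → 0x2C007  P=1,RW=1,US=1,PS=0
  L1 @0x2C[26] → 0x30007  P=1,RW=1,US=1,PS=0
  → PA=0x307C3  (2 entries read)
#2 VA=0x2E01E38 (r,kernel):
  L0 @0x24[23] → 0x31007  P=1,RW=1,US=1,PS=0
  L1 @0x31[1] → 0x33007  P=1,RW=1,US=1,PS=0
  → PA=0x33E38  (2 entries read)
#3 VA=0x361E584 (r,kernel):
  TLB hit vpn=0x361E → PA=0x2B584
#4 VA=0xE10390 (r,kernel):
  L0 @0x24[7] → 0x37007  P=1,RW=1,US=1,PS=0
  L1 @0x37[16] → 0x3B007  P=1,RW=1,US=1,PS=0
  → PA=0x3B390  (2 entries read)
#5 VA=0x320F0B4 (r,kernel):
  L0 @0x24[25] → 0x3C007  P=1,RW=1,US=1,PS=0
  L1 @0x3C[15] → 0x3D007  P=1,RW=1,US=1,PS=0
  → PA=0x3D0B4  (2 entries read)
#6 VA=0xC1199E (r,kernel):
  L0 @0x24[6] → 0x3E007  P=1,RW=1,US=1,PS=0
  L1 @0x3E[17] → 0x41007  P=1,RW=1,US=1,PS=0
  → PA=0x4199E  (2 entries read)
#7 VA=0x220059E (r,kernel):
  L0 @0x24[17] → 0x7D002  P=0,RW=1,US=0,PS=0
  ⇒ fault: PAGE_NOT_PRESENT  — 1 lookups

Access #0 fault: NONE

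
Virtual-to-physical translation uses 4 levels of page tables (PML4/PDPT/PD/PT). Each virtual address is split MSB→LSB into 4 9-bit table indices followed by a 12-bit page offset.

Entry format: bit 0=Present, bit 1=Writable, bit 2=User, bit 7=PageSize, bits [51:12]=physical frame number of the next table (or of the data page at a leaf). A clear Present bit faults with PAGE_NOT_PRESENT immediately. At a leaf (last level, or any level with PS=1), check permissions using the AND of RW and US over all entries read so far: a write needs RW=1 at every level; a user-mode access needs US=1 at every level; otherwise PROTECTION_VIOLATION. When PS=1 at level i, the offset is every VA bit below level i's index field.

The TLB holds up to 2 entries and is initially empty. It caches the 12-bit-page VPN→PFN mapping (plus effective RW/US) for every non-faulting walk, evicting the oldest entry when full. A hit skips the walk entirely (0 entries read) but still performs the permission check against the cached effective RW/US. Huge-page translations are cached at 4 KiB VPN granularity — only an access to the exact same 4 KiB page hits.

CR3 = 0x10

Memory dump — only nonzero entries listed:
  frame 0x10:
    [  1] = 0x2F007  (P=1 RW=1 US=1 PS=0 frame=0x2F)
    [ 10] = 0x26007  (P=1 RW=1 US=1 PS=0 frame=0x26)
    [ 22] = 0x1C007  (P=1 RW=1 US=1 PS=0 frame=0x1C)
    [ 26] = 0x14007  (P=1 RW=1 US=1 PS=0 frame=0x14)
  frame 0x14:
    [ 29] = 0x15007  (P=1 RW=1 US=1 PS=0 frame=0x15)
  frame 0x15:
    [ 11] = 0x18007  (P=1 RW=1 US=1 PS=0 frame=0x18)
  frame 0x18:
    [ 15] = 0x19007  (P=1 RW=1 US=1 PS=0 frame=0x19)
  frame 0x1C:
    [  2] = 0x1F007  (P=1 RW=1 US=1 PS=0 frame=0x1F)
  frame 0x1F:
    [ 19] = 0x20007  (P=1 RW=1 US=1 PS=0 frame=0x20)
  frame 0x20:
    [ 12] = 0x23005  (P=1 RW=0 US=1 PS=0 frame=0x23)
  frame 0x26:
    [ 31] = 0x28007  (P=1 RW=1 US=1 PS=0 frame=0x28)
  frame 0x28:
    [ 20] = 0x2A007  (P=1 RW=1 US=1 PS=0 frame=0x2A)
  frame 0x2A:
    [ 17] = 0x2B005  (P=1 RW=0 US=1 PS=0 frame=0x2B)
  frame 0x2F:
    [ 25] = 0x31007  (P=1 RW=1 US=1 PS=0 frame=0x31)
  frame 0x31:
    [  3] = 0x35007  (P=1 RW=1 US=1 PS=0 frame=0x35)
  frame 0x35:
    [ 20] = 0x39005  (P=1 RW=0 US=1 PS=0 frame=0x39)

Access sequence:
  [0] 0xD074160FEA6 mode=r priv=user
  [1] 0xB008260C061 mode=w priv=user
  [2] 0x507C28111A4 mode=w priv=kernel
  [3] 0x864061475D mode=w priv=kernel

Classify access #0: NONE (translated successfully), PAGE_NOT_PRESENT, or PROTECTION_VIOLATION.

Walk each access:
#0 VA=0xD074160FEA6 (r,user):
  [0] read 0x10 idx=26: raw=0x14007 flags P=1 W=1 U=1 S=0
  [1] read 0x14 idx=29: raw=0x15007 flags P=1 W=1 U=1 S=0
  [2] read 0x15 idx=11: raw=0x18007 flags P=1 W=1 U=1 S=0
  [3] read 0x18 idx=15: raw=0x19007 flags P=1 W=1 U=1 S=0
  ✓ 0x19EA6  — 4 lookups
#1 VA=0xB008260C061 (w,user):
  [0] read 0x10 idx=22: raw=0x1C007 flags P=1 W=1 U=1 S=0
  [1] read 0x1C idx=2: raw=0x1F007 flags P=1 W=1 U=1 S=0
  [2] read 0x1F idx=19: raw=0x20007 flags P=1 W=1 U=1 S=0
  [3] read 0x20 idx=12: raw=0x23005 flags P=1 W=0 U=1 S=0
  ⇒ fault: PROTECTION_VIOLATION  — 4 lookups
#2 VA=0x507C28111A4 (w,kernel):
  [0] read 0x10 idx=10: raw=0x26007 flags P=1 W=1 U=1 S=0
  [1] read 0x26 idx=31: raw=0x28007 flags P=1 W=1 U=1 S=0
  [2] read 0x28 idx=20: raw=0x2A007 flags P=1 W=1 U=1 S=0
  [3] read 0x2A idx=17: raw=0x2B005 flags P=1 W=0 U=1 S=0
  ⇒ fault: PROTECTION_VIOLATION  — 4 lookups
#3 VA=0x864061475D (w,kernel):
  [0] read 0x10 idx=1: raw=0x2F007 flags P=1 W=1 U=1 S=0
  [1] read 0x2F idx=25: raw=0x31007 flags P=1 W=1 U=1 S=0
  [2] read 0x31 idx=3: raw=0x35007 flags P=1 W=1 U=1 S=0
  [3] read 0x35 idx=20: raw=0x39005 flags P=1 W=0 U=1 S=0
  ⇒ fault: PROTECTION_VIOLATION  — 4 lookups

Access #0 fault: NONE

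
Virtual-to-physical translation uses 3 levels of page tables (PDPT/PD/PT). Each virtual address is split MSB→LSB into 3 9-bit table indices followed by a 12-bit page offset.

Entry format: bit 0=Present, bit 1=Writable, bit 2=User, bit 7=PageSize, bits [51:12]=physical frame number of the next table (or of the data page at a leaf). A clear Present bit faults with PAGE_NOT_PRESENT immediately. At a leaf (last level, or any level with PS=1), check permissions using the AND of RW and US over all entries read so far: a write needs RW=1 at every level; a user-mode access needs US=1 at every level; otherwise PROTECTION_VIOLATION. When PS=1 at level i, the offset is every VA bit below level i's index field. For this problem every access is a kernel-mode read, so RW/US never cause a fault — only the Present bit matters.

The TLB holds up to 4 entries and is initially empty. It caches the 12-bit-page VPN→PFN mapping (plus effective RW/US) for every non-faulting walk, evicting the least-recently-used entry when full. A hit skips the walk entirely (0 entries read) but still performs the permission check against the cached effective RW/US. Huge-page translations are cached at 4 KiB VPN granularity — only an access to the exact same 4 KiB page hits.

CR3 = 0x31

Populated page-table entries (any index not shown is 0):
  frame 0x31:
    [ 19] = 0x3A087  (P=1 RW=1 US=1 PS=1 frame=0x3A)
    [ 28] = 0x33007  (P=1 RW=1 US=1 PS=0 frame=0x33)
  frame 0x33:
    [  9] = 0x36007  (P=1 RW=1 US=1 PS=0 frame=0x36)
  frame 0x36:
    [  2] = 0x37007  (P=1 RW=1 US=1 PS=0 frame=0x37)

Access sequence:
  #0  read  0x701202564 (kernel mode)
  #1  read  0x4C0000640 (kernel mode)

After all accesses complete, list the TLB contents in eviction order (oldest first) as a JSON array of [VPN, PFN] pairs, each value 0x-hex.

Trace:
#0 VA=0x701202564 (r,kernel):
  [0] read 0x31 idx=28: raw=0x33007 flags P=1 W=1 U=1 S=0
  [1] read 0x33 idx=9: raw=0x36007 flags P=1 W=1 U=1 S=0
  [2] read 0x36 idx=2: raw=0x37007 flags P=1 W=1 U=1 S=0
  ⇒ phys 0x37564  [3 reads]
#1 VA=0x4C0000640 (r,kernel):
  [0] read 0x31 idx=19: raw=0x3A087 flags P=1 W=1 U=1 S=1
  ⇒ phys 0x3A640 (huge @L0)  [1 reads]

TLB: [["0x701202", "0x37"], ["0x4C0000", "0x3A"]]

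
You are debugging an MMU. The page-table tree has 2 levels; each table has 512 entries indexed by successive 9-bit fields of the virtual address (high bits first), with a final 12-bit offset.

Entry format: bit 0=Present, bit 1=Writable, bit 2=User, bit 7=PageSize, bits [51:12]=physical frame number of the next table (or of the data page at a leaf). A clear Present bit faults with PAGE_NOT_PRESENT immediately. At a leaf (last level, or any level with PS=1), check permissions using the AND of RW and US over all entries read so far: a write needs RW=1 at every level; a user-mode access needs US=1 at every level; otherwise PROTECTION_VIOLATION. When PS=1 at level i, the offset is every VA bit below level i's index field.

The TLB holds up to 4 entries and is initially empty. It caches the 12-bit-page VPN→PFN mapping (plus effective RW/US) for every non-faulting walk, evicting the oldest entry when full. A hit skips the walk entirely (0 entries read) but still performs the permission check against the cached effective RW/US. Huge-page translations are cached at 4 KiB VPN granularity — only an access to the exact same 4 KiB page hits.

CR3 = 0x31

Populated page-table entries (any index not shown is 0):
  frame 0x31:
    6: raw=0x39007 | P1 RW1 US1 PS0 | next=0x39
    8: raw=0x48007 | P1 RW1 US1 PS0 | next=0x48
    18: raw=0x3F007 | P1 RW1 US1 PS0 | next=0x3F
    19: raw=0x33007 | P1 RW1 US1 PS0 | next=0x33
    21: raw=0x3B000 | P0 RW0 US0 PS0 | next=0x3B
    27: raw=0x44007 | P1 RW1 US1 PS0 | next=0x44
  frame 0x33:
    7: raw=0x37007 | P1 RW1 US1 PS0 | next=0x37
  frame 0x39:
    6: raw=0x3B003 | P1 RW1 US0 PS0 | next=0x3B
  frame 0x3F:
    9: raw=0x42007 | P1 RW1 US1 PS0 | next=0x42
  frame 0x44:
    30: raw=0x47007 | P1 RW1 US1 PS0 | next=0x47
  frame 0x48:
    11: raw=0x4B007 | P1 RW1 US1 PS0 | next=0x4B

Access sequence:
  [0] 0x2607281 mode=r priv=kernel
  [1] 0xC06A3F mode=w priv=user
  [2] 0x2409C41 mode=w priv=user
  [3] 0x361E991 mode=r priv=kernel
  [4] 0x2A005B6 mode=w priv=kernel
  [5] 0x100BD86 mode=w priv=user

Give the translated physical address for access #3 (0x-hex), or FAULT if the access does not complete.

Trace:
#0 VA=0x2607281 (r,kernel):
  lvl0: tbl 0x31, slot 19 ⇒ 0x33007 (P1/RW1/US1/PS0)
  lvl1: tbl 0x33, slot 7 ⇒ 0x37007 (P1/RW1/US1/PS0)
  ✓ 0x37281  — 2 lookups
#1 VA=0xC06A3F (w,user):
  lvl0: tbl 0x31, slot 6 ⇒ 0x39007 (P1/RW1/US1/PS0)
  lvl1: tbl 0x39, slot 6 ⇒ 0x3B003 (P1/RW1/US0/PS0)
  ⇒ fault: PROTECTION_VIOLATION  — 2 lookups
#2 VA=0x2409C41 (w,user):
  lvl0: tbl 0x31, slot 18 ⇒ 0x3F007 (P1/RW1/US1/PS0)
  lvl1: tbl 0x3F, slot 9 ⇒ 0x42007 (P1/RW1/US1/PS0)
  ✓ 0x42C41  — 2 lookups
#3 VA=0x361E991 (r,kernel):
  lvl0: tbl 0x31, slot 27 ⇒ 0x44007 (P1/RW1/US1/PS0)
  lvl1: tbl 0x44, slot 30 ⇒ 0x47007 (P1/RW1/US1/PS0)
  ✓ 0x47991  — 2 lookups
#4 VA=0x2A005B6 (w,kernel):
  lvl0: tbl 0x31, slot 21 ⇒ 0x3B000 (P0/RW0/US0/PS0)
  ⇒ fault: PAGE_NOT_PRESENT  — 1 lookups
#5 VA=0x100BD86 (w,user):
  lvl0: tbl 0x31, slot 8 ⇒ 0x48007 (P1/RW1/US1/PS0)
  lvl1: tbl 0x48, slot 11 ⇒ 0x4B007 (P1/RW1/US1/PS0)
  ✓ 0x4BD86  — 2 lookups

Access #3 PA: 0x47991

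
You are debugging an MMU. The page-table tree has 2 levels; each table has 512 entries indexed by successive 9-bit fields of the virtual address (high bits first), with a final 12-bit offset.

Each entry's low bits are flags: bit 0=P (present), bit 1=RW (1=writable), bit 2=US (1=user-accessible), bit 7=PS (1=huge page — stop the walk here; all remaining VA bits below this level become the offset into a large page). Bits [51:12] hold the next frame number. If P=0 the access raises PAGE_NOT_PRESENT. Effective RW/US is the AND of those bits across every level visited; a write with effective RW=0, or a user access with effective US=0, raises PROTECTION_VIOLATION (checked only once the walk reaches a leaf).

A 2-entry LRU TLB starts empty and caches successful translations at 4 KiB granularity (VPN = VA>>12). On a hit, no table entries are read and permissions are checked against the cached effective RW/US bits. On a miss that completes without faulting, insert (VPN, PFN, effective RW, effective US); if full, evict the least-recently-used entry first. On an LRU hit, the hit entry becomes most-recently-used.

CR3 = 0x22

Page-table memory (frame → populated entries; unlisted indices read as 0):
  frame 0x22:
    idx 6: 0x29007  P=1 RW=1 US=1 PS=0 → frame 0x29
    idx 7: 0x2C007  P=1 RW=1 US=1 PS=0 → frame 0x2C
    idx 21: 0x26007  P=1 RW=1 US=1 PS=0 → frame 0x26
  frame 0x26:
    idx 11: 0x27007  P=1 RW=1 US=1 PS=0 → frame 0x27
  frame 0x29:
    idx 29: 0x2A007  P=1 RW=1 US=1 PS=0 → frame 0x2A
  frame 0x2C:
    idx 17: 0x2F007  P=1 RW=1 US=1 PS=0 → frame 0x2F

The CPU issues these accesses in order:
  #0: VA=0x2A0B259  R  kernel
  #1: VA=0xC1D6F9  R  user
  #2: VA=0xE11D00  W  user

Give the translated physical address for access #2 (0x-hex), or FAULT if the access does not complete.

Per-access translation:
#0 VA=0x2A0B259 (r,kernel):
  L0: frame=0x22 idx=21 entry=0x26007 [P=1 RW=1 US=1 PS=0]
  L1: frame=0x26 idx=11 entry=0x27007 [P=1 RW=1 US=1 PS=0]
  ⇒ phys 0x27259  [2 reads]
#1 VA=0xC1D6F9 (r,user):
  L0: frame=0x22 idx=6 entry=0x29007 [P=1 RW=1 US=1 PS=0]
  L1: frame=0x29 idx=29 entry=0x2A007 [P=1 RW=1 US=1 PS=0]
  ⇒ phys 0x2A6F9  [2 reads]
#2 VA=0xE11D00 (w,user):
  L0: frame=0x22 idx=7 entry=0x2C007 [P=1 RW=1 US=1 PS=0]
  L1: frame=0x2C idx=17 entry=0x2F007 [P=1 RW=1 US=1 PS=0]
  ⇒ phys 0x2FD00  [2 reads]

Access #2 PA: 0x2FD00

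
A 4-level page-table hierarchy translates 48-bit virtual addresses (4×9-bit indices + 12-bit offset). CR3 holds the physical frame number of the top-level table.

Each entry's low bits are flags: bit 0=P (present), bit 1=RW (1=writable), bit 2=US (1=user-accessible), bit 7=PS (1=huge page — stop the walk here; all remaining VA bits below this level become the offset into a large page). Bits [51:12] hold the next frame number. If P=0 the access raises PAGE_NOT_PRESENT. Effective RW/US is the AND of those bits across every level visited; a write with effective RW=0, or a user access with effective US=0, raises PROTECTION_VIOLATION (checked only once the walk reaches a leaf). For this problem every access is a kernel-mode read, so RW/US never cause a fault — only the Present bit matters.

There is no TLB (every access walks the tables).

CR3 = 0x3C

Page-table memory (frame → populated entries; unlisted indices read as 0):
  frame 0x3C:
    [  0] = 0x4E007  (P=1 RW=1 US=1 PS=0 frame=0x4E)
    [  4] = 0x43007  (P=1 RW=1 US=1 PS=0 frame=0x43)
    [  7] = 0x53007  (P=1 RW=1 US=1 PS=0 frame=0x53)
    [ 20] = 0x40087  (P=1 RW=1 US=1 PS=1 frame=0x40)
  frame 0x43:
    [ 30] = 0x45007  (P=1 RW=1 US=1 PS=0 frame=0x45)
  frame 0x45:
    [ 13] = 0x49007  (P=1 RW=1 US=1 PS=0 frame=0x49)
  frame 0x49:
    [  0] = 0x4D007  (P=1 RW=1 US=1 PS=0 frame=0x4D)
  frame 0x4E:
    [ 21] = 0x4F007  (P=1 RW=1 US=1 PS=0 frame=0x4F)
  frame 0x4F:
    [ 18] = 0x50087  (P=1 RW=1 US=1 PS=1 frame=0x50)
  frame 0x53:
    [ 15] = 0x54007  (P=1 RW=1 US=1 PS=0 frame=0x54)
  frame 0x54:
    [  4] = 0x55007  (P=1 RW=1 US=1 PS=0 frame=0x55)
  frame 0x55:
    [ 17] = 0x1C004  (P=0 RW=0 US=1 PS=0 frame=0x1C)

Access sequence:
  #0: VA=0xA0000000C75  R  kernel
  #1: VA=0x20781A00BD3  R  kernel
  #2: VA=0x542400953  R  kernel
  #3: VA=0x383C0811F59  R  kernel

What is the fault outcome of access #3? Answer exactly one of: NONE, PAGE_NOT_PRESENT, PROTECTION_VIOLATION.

Per-access translation:
#0 VA=0xA0000000C75 (r,kernel):
  L0 @0x3C[20] → 0x40087  P=1,RW=1,US=1,PS=1
  ✓ 0x40C75 (huge @L0)  — 1 lookups
#1 VA=0x20781A00BD3 (r,kernel):
  L0 @0x3C[4] → 0x43007  P=1,RW=1,US=1,PS=0
  L1 @0x43[30] → 0x45007  P=1,RW=1,US=1,PS=0
  L2 @0x45[13] → 0x49007  P=1,RW=1,US=1,PS=0
  L3 @0x49[0] → 0x4D007  P=1,RW=1,US=1,PS=0
  ✓ 0x4DBD3  — 4 lookups
#2 VA=0x542400953 (r,kernel):
  L0 @0x3C[0] → 0x4E007  P=1,RW=1,US=1,PS=0
  L1 @0x4E[21] → 0x4F007  P=1,RW=1,US=1,PS=0
  L2 @0x4F[18] → 0x50087  P=1,RW=1,US=1,PS=1
  ✓ 0x50953 (huge @L2)  — 3 lookups
#3 VA=0x383C0811F59 (r,kernel):
  L0 @0x3C[7] → 0x53007  P=1,RW=1,US=1,PS=0
  L1 @0x53[15] → 0x54007  P=1,RW=1,US=1,PS=0
  L2 @0x54[4] → 0x55007  P=1,RW=1,US=1,PS=0
  L3 @0x55[17] → 0x1C004  P=0,RW=0,US=1,PS=0
  → PAGE_NOT_PRESENT  (4 entries read)

Access #3 fault: PAGE_NOT_PRESENT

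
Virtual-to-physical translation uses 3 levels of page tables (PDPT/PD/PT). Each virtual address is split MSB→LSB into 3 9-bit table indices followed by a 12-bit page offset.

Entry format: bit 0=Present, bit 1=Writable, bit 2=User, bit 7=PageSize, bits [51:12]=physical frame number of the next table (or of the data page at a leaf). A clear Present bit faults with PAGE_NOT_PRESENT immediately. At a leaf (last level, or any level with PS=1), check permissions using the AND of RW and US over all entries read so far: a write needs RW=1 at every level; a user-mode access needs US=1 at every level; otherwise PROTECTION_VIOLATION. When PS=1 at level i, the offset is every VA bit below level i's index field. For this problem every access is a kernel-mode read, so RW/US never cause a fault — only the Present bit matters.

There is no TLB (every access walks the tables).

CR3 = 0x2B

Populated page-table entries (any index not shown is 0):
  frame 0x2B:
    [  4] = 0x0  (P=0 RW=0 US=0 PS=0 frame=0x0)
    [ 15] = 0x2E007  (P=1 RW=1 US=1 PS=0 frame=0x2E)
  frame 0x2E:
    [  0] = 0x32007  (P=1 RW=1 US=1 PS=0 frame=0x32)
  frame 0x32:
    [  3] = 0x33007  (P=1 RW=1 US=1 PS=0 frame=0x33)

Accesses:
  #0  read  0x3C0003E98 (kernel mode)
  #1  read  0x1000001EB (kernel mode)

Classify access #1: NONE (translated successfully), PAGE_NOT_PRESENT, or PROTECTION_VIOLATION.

Walk each access:
#0 VA=0x3C0003E98 (r,kernel):
  L0: frame=0x2B idx=15 entry=0x2E007 [P=1 RW=1 US=1 PS=0]
  L1: frame=0x2E idx=0 entry=0x32007 [P=1 RW=1 US=1 PS=0]
  L2: frame=0x32 idx=3 entry=0x33007 [P=1 RW=1 US=1 PS=0]
  ⇒ phys 0x33E98  [3 reads]
#1 VA=0x1000001EB (r,kernel):
  L0: frame=0x2B idx=4 entry=0x0 [P=0 RW=0 US=0 PS=0]
  ✗ PAGE_NOT_PRESENT  [1 reads]

Access #1 fault: PAGE_NOT_PRESENT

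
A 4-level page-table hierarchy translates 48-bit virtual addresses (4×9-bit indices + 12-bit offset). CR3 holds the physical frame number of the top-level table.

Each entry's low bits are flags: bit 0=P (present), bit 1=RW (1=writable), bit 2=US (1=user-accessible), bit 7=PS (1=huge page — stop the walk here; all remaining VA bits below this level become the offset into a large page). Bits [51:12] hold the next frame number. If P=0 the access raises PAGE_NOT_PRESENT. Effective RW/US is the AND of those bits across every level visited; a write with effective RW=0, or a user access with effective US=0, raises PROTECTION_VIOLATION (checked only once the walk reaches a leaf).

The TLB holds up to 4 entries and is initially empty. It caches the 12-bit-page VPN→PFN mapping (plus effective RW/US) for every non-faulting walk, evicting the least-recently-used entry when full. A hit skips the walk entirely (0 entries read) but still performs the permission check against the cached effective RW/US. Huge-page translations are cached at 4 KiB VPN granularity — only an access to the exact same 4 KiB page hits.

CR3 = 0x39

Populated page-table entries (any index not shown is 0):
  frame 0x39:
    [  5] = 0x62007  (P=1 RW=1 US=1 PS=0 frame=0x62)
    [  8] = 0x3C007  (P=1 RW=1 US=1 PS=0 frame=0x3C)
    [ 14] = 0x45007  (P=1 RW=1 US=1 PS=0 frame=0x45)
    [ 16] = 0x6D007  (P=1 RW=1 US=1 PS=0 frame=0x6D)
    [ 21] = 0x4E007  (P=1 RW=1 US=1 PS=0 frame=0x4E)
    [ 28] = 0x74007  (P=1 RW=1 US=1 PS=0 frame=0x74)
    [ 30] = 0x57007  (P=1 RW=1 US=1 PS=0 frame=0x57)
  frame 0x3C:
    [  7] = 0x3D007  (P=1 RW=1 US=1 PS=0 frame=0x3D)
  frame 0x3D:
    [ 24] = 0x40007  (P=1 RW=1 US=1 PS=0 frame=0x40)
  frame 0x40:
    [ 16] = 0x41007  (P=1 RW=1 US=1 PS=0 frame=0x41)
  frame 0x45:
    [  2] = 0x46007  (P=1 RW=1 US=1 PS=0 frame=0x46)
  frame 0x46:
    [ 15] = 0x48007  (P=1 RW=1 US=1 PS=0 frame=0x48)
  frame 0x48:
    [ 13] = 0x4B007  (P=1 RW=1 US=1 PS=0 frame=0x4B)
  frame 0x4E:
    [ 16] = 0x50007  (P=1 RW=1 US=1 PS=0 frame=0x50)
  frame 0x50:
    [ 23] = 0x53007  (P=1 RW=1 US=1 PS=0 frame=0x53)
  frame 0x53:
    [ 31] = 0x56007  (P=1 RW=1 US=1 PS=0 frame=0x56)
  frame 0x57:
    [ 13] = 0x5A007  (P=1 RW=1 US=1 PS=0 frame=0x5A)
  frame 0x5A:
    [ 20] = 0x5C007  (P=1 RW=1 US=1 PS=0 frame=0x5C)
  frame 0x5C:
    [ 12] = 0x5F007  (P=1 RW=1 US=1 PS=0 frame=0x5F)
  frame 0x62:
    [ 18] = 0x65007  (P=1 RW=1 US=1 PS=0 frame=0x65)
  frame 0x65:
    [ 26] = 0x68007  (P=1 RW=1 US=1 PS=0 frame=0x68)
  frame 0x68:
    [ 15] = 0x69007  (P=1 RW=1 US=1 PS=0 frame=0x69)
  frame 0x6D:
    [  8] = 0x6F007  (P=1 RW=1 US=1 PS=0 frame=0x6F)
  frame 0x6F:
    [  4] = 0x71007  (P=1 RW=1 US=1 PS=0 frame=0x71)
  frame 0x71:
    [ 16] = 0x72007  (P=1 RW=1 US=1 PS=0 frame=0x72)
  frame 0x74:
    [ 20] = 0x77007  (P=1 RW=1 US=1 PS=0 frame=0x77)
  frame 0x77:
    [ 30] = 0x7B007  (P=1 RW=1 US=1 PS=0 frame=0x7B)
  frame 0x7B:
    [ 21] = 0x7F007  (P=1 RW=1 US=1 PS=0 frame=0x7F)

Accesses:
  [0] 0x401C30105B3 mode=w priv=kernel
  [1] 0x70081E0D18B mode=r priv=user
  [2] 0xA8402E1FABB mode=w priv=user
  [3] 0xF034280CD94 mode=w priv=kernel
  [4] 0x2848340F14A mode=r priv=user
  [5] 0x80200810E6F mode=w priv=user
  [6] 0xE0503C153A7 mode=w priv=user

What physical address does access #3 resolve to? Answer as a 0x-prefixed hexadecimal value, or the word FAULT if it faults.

Trace:
#0 VA=0x401C30105B3 (w,kernel):
  L0 @0x39[8] → 0x3C007  P=1,RW=1,US=1,PS=0
  L1 @0x3C[7] → 0x3D007  P=1,RW=1,US=1,PS=0
  L2 @0x3D[24] → 0x40007  P=1,RW=1,US=1,PS=0
  L3 @0x40[16] → 0x41007  P=1,RW=1,US=1,PS=0
  → PA=0x415B3  (4 entries read)
#1 VA=0x70081E0D18B (r,user):
  L0 @0x39[14] → 0x45007  P=1,RW=1,US=1,PS=0
  L1 @0x45[2] → 0x46007  P=1,RW=1,US=1,PS=0
  L2 @0x46[15] → 0x48007  P=1,RW=1,US=1,PS=0
  L3 @0x48[13] → 0x4B007  P=1,RW=1,US=1,PS=0
  → PA=0x4B18B  (4 entries read)
#2 VA=0xA8402E1FABB (w,user):
  L0 @0x39[21] → 0x4E007  P=1,RW=1,US=1,PS=0
  L1 @0x4E[16] → 0x50007  P=1,RW=1,US=1,PS=0
  L2 @0x50[23] → 0x53007  P=1,RW=1,US=1,PS=0
  L3 @0x53[31] → 0x56007  P=1,RW=1,US=1,PS=0
  → PA=0x56ABB  (4 entries read)
#3 VA=0xF034280CD94 (w,kernel):
  L0 @0x39[30] → 0x57007  P=1,RW=1,US=1,PS=0
  L1 @0x57[13] → 0x5A007  P=1,RW=1,US=1,PS=0
  L2 @0x5A[20] → 0x5C007  P=1,RW=1,US=1,PS=0
  L3 @0x5C[12] → 0x5F007  P=1,RW=1,US=1,PS=0
  → PA=0x5FD94  (4 entries read)
#4 VA=0x2848340F14A (r,user):
  L0 @0x39[5] → 0x62007  P=1,RW=1,US=1,PS=0
  L1 @0x62[18] → 0x65007  P=1,RW=1,US=1,PS=0
  L2 @0x65[26] → 0x68007  P=1,RW=1,US=1,PS=0
  L3 @0x68[15] → 0x69007  P=1,RW=1,US=1,PS=0
  → PA=0x6914A  (4 entries read)
#5 VA=0x80200810E6F (w,user):
  L0 @0x39[16] → 0x6D007  P=1,RW=1,US=1,PS=0
  L1 @0x6D[8] → 0x6F007  P=1,RW=1,US=1,PS=0
  L2 @0x6F[4] → 0x71007  P=1,RW=1,US=1,PS=0
  L3 @0x71[16] → 0x72007  P=1,RW=1,US=1,PS=0
  → PA=0x72E6F  (4 entries read)
#6 VA=0xE0503C153A7 (w,user):
  L0 @0x39[28] → 0x74007  P=1,RW=1,US=1,PS=0
  L1 @0x74[20] → 0x77007  P=1,RW=1,US=1,PS=0
  L2 @0x77[30] → 0x7B007  P=1,RW=1,US=1,PS=0
  L3 @0x7B[21] → 0x7F007  P=1,RW=1,US=1,PS=0
  → PA=0x7F3A7  (4 entries read)

Access #3 PA: 0x5FD94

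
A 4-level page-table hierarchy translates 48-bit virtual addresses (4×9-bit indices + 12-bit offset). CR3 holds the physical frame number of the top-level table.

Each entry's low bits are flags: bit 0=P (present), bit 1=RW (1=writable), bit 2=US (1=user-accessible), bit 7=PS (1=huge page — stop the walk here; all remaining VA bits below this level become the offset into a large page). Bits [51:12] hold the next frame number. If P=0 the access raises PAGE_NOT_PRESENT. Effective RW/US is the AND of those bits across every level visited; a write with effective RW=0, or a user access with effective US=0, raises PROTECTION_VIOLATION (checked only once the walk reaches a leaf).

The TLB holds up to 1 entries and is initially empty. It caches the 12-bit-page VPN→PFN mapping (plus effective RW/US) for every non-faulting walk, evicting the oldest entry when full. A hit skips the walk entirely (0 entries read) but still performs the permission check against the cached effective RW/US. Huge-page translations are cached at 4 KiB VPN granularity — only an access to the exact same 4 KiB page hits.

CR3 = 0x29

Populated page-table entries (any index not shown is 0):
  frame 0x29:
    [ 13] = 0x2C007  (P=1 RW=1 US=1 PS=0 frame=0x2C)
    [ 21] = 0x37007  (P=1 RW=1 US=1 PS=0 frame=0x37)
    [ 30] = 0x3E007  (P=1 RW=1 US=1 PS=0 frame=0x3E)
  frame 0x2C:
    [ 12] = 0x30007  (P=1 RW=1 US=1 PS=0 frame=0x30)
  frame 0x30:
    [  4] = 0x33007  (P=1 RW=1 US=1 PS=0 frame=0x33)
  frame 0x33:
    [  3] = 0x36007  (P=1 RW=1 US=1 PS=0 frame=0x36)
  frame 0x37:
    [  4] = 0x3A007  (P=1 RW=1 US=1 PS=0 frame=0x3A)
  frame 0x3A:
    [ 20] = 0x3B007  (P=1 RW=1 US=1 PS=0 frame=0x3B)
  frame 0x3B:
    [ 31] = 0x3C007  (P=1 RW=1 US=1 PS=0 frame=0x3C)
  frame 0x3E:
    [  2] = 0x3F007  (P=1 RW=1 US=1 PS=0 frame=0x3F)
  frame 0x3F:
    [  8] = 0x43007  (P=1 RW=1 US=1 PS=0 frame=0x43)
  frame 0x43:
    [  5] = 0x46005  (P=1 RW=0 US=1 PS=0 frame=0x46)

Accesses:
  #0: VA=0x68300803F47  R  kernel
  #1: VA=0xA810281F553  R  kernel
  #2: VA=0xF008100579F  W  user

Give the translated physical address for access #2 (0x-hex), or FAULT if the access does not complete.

Trace:
#0 VA=0x68300803F47 (r,kernel):
  L0 @0x29[13] → 0x2C007  P=1,RW=1,US=1,PS=0
  L1 @0x2C[12] → 0x30007  P=1,RW=1,US=1,PS=0
  L2 @0x30[4] → 0x33007  P=1,RW=1,US=1,PS=0
  L3 @0x33[3] → 0x36007  P=1,RW=1,US=1,PS=0
  → PA=0x36F47  (4 entries read)
#1 VA=0xA810281F553 (r,kernel):
  L0 @0x29[21] → 0x37007  P=1,RW=1,US=1,PS=0
  L1 @0x37[4] → 0x3A007  P=1,RW=1,US=1,PS=0
  L2 @0x3A[20] → 0x3B007  P=1,RW=1,US=1,PS=0
  L3 @0x3B[31] → 0x3C007  P=1,RW=1,US=1,PS=0
  → PA=0x3C553  (4 entries read)
#2 VA=0xF008100579F (w,user):
  L0 @0x29[30] → 0x3E007  P=1,RW=1,US=1,PS=0
  L1 @0x3E[2] → 0x3F007  P=1,RW=1,US=1,PS=0
  L2 @0x3F[8] → 0x43007  P=1,RW=1,US=1,PS=0
  L3 @0x43[5] → 0x46005  P=1,RW=0,US=1,PS=0
  → PROTECTION_VIOLATION  (4 entries read)

Access #2 PA: FAULT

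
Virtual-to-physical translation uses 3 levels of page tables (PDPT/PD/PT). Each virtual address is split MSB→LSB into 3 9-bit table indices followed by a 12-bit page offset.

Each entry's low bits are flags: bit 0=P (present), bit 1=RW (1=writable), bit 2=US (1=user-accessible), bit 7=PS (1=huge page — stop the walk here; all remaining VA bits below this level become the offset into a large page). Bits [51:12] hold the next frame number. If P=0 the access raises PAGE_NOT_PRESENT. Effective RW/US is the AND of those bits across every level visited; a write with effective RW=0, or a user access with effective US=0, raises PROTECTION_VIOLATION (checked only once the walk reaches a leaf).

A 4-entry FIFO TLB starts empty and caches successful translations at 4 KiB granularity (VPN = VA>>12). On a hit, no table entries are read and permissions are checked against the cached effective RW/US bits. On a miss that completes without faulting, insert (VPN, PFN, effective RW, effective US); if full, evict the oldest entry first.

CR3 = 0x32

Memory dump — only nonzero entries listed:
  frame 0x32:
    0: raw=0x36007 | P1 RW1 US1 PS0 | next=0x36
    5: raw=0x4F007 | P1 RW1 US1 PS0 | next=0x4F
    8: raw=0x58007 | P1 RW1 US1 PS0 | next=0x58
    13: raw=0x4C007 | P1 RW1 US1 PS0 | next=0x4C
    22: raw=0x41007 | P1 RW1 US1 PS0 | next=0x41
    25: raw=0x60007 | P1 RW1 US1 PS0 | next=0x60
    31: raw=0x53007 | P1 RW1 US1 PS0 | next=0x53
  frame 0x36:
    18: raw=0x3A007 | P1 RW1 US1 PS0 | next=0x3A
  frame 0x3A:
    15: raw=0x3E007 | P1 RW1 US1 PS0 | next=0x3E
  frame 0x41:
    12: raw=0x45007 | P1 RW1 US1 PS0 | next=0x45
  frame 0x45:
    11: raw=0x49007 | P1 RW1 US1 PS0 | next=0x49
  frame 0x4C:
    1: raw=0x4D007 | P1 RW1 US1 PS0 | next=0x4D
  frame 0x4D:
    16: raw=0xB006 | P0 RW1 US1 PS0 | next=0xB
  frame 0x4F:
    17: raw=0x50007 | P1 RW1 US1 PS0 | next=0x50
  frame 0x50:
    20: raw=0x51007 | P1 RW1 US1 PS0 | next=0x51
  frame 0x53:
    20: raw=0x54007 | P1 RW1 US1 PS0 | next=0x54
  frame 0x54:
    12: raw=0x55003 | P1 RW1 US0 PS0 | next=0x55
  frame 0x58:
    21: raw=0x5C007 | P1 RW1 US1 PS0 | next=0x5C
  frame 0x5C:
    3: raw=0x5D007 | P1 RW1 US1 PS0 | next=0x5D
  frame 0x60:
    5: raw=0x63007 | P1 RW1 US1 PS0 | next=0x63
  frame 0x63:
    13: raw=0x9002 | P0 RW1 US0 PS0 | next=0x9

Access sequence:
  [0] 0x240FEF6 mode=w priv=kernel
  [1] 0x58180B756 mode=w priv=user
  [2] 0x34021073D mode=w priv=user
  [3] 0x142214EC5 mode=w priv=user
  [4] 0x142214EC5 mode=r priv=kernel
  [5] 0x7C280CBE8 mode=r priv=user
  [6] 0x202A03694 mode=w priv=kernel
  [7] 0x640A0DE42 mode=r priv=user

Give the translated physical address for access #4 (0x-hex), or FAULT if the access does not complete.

Per-access translation:
#0 VA=0x240FEF6 (w,kernel):
  L0: frame=0x32 idx=0 entry=0x36007 [P=1 RW=1 US=1 PS=0]
  L1: frame=0x36 idx=18 entry=0x3A007 [P=1 RW=1 US=1 PS=0]
  L2: frame=0x3A idx=15 entry=0x3E007 [P=1 RW=1 US=1 PS=0]
  → PA=0x3EEF6  (3 entries read)
#1 VA=0x58180B756 (w,user):
  L0: frame=0x32 idx=22 entry=0x41007 [P=1 RW=1 US=1 PS=0]
  L1: frame=0x41 idx=12 entry=0x45007 [P=1 RW=1 US=1 PS=0]
  L2: frame=0x45 idx=11 entry=0x49007 [P=1 RW=1 US=1 PS=0]
  → PA=0x49756  (3 entries read)
#2 VA=0x34021073D (w,user):
  L0: frame=0x32 idx=13 entry=0x4C007 [P=1 RW=1 US=1 PS=0]
  L1: frame=0x4C idx=1 entry=0x4D007 [P=1 RW=1 US=1 PS=0]
  L2: frame=0x4D idx=16 entry=0xB006 [P=0 RW=1 US=1 PS=0]
  ⇒ fault: PAGE_NOT_PRESENT  — 3 lookups
#3 VA=0x142214EC5 (w,user):
  L0: frame=0x32 idx=5 entry=0x4F007 [P=1 RW=1 US=1 PS=0]
  L1: frame=0x4F idx=17 entry=0x50007 [P=1 RW=1 US=1 PS=0]
  L2: frame=0x50 idx=20 entry=0x51007 [P=1 RW=1 US=1 PS=0]
  → PA=0x51EC5  (3 entries read)
#4 VA=0x142214EC5 (r,kernel):
  TLB hit vpn=0x142214 → PA=0x51EC5
#5 VA=0x7C280CBE8 (r,user):
  L0: frame=0x32 idx=31 entry=0x53007 [P=1 RW=1 US=1 PS=0]
  L1: frame=0x53 idx=20 entry=0x54007 [P=1 RW=1 US=1 PS=0]
  L2: frame=0x54 idx=12 entry=0x55003 [P=1 RW=1 US=0 PS=0]
  ⇒ fault: PROTECTION_VIOLATION  — 3 lookups
#6 VA=0x202A03694 (w,kernel):
  L0: frame=0x32 idx=8 entry=0x58007 [P=1 RW=1 US=1 PS=0]
  L1: frame=0x58 idx=21 entry=0x5C007 [P=1 RW=1 US=1 PS=0]
  L2: frame=0x5C idx=3 entry=0x5D007 [P=1 RW=1 US=1 PS=0]
  → PA=0x5D694  (3 entries read)
#7 VA=0x640A0DE42 (r,user):
  L0: frame=0x32 idx=25 entry=0x60007 [P=1 RW=1 US=1 PS=0]
  L1: frame=0x60 idx=5 entry=0x63007 [P=1 RW=1 US=1 PS=0]
  L2: frame=0x63 idx=13 entry=0x9002 [P=0 RW=1 US=0 PS=0]
  ⇒ fault: PAGE_NOT_PRESENT  — 3 lookups

Access #4 PA: 0x51EC5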